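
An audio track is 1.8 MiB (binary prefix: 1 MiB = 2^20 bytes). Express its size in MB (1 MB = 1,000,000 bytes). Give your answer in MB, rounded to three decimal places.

1.8 MiB = 1.8 × 2^20 bytes = 1,887,436.8 bytes
1 MB = 10^6 bytes = 1,000,000 bytes
1,887,436.8 / 1,000,000 = 1.887 MB

1.887 MB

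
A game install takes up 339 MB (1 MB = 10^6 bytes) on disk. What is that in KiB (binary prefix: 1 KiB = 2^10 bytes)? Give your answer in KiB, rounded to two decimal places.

331,054.69 KiB

339 MB × 1,000,000 bytes/MB = 339,000,000 bytes
1 KiB = 2^10 bytes = 1,024 bytes
339,000,000 / 1,024 = 331,054.69 KiB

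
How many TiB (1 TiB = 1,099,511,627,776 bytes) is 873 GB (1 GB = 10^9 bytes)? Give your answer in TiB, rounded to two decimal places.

873 GB × 1,000,000,000 bytes/GB = 873,000,000,000 bytes
1 TiB = 2^40 bytes = 1,099,511,627,776 bytes
873,000,000,000 / 1,099,511,627,776 = 0.79 TiB

0.79 TiB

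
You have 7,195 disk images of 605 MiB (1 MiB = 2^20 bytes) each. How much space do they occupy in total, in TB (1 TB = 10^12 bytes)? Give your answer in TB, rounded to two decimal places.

Total = 7,195 × 605 MiB = 4,352,975 MiB
= 4,352,975 × 1,048,576 bytes = 4,564,425,113,600 bytes
1 TB = 1,000,000,000,000 bytes
4,564,425,113,600 / 1,000,000,000,000 = 4.56 TB

4.56 TB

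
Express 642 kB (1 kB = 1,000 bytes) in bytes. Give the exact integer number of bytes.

642 × 1,000 = 642,000 bytes  (1 kB = 10^3 bytes)

642,000 bytes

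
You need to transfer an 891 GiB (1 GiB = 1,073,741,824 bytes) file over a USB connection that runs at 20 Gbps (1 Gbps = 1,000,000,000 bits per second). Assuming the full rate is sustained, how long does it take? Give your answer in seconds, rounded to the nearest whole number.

891 GiB = 956,703,965,184 bytes = 7,653,631,721,472 bits
20 Gbps = 20,000,000,000 bits/s
time = 7,653,631,721,472 / 20,000,000,000 = 383 s

383 seconds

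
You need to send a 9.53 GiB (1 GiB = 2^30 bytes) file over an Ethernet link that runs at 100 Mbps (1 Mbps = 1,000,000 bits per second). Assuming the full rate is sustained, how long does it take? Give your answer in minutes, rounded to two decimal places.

13.64 minutes

9.53 GiB = 10,232,759,582.72 bytes = 81,862,076,661.76 bits
100 Mbps = 100,000,000 bits/s
time = 81,862,076,661.76 / 100,000,000 = 818.621 s
818.621 s / 60 = 13.64 minutes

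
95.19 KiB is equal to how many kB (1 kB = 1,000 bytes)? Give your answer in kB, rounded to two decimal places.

97.47 kB

95.19 KiB = 95.19 × 2^10 bytes = 97,474.56 bytes
1 kB = 1,000 bytes
97,474.56 / 1,000 = 97.47 kB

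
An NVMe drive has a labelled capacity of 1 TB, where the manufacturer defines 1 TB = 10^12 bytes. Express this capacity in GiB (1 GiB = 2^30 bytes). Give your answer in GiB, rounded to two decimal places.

1 TB × 1,000,000,000,000 bytes/TB = 1,000,000,000,000 bytes
1 GiB = 1,073,741,824 bytes
1,000,000,000,000 / 1,073,741,824 = 931.32 GiB

931.32 GiB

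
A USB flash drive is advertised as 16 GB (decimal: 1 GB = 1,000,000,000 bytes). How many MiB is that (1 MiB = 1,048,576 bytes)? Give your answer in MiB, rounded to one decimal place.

15,258.8 MiB

16 GB = 16 × 10^9 bytes = 16,000,000,000 bytes
1 MiB = 1,048,576 bytes
16,000,000,000 / 1,048,576 = 15,258.8 MiB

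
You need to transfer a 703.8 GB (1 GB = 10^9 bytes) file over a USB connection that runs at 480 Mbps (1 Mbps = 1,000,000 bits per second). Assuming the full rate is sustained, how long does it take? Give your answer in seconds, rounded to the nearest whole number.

11,730 seconds

703.8 GB = 703,800,000,000 bytes = 5,630,400,000,000 bits
480 Mbps = 480,000,000 bits/s
time = 5,630,400,000,000 / 480,000,000 = 11,730 s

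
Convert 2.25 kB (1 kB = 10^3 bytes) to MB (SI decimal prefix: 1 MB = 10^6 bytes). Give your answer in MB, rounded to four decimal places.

2.25 kB × 1,000 bytes/kB = 2,250 bytes
1 MB = 10^6 bytes = 1,000,000 bytes
2,250 / 1,000,000 = 0.0023 MB

0.0023 MB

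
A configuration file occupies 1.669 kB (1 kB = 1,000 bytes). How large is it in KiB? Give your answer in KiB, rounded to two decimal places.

1.63 KiB

1.669 kB × 1,000 bytes/kB = 1,669 bytes
1 KiB = 1,024 bytes
1,669 / 1,024 = 1.63 KiB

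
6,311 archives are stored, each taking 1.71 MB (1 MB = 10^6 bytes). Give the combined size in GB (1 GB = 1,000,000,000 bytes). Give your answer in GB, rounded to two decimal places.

Total = 6,311 × 1.71 MB = 10791.81 MB
= 10791.81 × 1,000,000 bytes = 10,791,810,000 bytes
1 GB = 1,000,000,000 bytes
10,791,810,000 / 1,000,000,000 = 10.79 GB

10.79 GB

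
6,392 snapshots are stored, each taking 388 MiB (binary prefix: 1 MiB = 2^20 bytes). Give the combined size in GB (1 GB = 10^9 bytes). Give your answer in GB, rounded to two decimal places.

Total = 6,392 × 388 MiB = 2,480,096 MiB
= 2,480,096 × 1,048,576 bytes = 2,600,569,143,296 bytes
1 GB = 1,000,000,000 bytes
2,600,569,143,296 / 1,000,000,000 = 2,600.57 GB

2,600.57 GB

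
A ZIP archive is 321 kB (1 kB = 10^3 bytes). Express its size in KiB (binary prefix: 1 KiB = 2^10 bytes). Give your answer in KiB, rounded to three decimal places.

313.477 KiB

321 kB × 1,000 bytes/kB = 321,000 bytes
1 KiB = 2^10 bytes = 1,024 bytes
321,000 / 1,024 = 313.477 KiB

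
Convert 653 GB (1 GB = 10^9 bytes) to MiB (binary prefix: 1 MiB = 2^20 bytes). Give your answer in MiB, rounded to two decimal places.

622,749.33 MiB

653 GB = 653 × 10^9 bytes = 653,000,000,000 bytes
1 MiB = 1,048,576 bytes
653,000,000,000 / 1,048,576 = 622,749.33 MiB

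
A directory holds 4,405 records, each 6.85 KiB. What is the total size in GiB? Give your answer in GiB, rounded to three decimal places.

Total = 4,405 × 6.85 KiB = 30174.25 KiB
= 30174.25 × 1,024 bytes = 30,898,432 bytes
1 GiB = 1,073,741,824 bytes
30,898,432 / 1,073,741,824 = 0.029 GiB

0.029 GiB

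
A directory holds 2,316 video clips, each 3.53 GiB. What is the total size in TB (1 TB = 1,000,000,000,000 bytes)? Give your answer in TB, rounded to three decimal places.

Total = 2,316 × 3.53 GiB = 8175.48 GiB
= 8175.48 × 1,073,741,824 bytes = 8,778,354,807,275.52 bytes
1 TB = 1,000,000,000,000 bytes
8,778,354,807,275.52 / 1,000,000,000,000 = 8.778 TB

8.778 TB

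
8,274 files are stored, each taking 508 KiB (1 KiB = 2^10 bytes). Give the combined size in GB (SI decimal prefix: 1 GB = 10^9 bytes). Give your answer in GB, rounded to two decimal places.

4.30 GB

Total = 8,274 × 508 KiB = 4,203,192 KiB
= 4,203,192 × 1,024 bytes = 4,304,068,608 bytes
1 GB = 1,000,000,000 bytes
4,304,068,608 / 1,000,000,000 = 4.30 GB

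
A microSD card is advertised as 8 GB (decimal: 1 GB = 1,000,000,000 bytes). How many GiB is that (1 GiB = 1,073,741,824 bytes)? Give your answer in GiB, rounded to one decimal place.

7.5 GiB

8 GB = 8 × 10^9 bytes = 8,000,000,000 bytes
1 GiB = 2^30 bytes = 1,073,741,824 bytes
8,000,000,000 / 1,073,741,824 = 7.5 GiB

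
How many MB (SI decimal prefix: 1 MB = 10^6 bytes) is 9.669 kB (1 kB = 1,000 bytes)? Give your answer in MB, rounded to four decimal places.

0.0097 MB

9.669 kB = 9.669 × 10^3 bytes = 9,669 bytes
1 MB = 10^6 bytes = 1,000,000 bytes
9,669 / 1,000,000 = 0.0097 MB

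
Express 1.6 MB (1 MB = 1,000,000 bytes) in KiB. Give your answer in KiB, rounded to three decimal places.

1,562.500 KiB

1.6 MB = 1.6 × 10^6 bytes = 1,600,000 bytes
1 KiB = 1,024 bytes
1,600,000 / 1,024 = 1,562.500 KiB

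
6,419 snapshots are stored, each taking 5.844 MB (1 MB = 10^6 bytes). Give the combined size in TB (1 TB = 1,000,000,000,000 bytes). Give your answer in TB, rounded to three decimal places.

0.038 TB

Total = 6,419 × 5.844 MB = 37512.636 MB
= 37512.636 × 1,000,000 bytes = 37,512,636,000 bytes
1 TB = 1,000,000,000,000 bytes
37,512,636,000 / 1,000,000,000,000 = 0.038 TB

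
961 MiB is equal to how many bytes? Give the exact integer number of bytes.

961 × 1,048,576 = 1,007,681,536 bytes  (1 MiB = 2^20 bytes)

1,007,681,536 bytes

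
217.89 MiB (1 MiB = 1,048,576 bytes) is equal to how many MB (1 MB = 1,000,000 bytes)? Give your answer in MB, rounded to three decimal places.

217.89 MiB × 1,048,576 bytes/MiB = 228,474,224.64 bytes
1 MB = 1,000,000 bytes
228,474,224.64 / 1,000,000 = 228.474 MB

228.474 MB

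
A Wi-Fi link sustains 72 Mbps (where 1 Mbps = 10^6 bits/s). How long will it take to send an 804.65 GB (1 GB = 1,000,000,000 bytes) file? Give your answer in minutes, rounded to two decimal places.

1,490.09 minutes

804.65 GB = 804,650,000,000 bytes = 6,437,200,000,000 bits
72 Mbps = 72,000,000 bits/s
time = 6,437,200,000,000 / 72,000,000 = 89,405.556 s
89,405.556 s / 60 = 1,490.09 minutes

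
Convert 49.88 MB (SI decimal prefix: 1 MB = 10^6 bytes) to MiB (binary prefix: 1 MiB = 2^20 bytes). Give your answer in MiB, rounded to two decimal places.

49.88 MB × 1,000,000 bytes/MB = 49,880,000 bytes
1 MiB = 2^20 bytes = 1,048,576 bytes
49,880,000 / 1,048,576 = 47.57 MiB

47.57 MiB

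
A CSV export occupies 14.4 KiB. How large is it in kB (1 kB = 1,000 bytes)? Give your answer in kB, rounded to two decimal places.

14.75 kB

14.4 KiB = 14.4 × 2^10 bytes = 14,745.6 bytes
1 kB = 10^3 bytes = 1,000 bytes
14,745.6 / 1,000 = 14.75 kB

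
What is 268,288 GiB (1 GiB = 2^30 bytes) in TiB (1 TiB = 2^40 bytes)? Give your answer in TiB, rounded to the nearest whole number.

268,288 GiB = 268,288 × 2^30 bytes = 288,072,046,477,312 bytes
1 TiB = 2^40 bytes = 1,099,511,627,776 bytes
288,072,046,477,312 / 1,099,511,627,776 = 262 TiB

262 TiB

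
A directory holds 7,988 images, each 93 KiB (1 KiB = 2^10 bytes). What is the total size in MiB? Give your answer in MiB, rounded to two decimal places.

Total = 7,988 × 93 KiB = 742,884 KiB
= 742,884 × 1,024 bytes = 760,713,216 bytes
1 MiB = 1,048,576 bytes
760,713,216 / 1,048,576 = 725.47 MiB

725.47 MiB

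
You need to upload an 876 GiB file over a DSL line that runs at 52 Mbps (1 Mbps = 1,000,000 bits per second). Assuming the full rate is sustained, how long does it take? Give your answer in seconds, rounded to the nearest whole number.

144,707 seconds

876 GiB = 940,597,837,824 bytes = 7,524,782,702,592 bits
52 Mbps = 52,000,000 bits/s
time = 7,524,782,702,592 / 52,000,000 = 144,707 s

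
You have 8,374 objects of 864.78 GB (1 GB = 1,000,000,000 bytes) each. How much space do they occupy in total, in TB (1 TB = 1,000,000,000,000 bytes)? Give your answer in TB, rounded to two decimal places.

Total = 8,374 × 864.78 GB = 7241667.72 GB
= 7241667.72 × 1,000,000,000 bytes = 7,241,667,720,000,000 bytes
1 TB = 1,000,000,000,000 bytes
7,241,667,720,000,000 / 1,000,000,000,000 = 7,241.67 TB

7,241.67 TB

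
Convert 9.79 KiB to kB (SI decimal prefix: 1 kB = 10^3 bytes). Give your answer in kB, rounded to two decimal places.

9.79 KiB = 9.79 × 2^10 bytes = 10,024.96 bytes
1 kB = 1,000 bytes
10,024.96 / 1,000 = 10.02 kB

10.02 kB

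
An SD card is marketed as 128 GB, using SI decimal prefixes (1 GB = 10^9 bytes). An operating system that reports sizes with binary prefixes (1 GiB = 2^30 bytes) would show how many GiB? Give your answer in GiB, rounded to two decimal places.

128 GB = 128 × 10^9 bytes = 128,000,000,000 bytes
1 GiB = 1,073,741,824 bytes
128,000,000,000 / 1,073,741,824 = 119.21 GiB

119.21 GiB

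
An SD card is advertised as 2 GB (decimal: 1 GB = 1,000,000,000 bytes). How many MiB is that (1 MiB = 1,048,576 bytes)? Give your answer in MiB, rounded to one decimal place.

1,907.3 MiB

2 GB × 1,000,000,000 bytes/GB = 2,000,000,000 bytes
1 MiB = 2^20 bytes = 1,048,576 bytes
2,000,000,000 / 1,048,576 = 1,907.3 MiB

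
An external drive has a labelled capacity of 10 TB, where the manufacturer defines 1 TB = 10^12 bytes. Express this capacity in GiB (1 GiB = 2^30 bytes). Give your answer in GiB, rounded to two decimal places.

9,313.23 GiB

10 TB × 1,000,000,000,000 bytes/TB = 10,000,000,000,000 bytes
1 GiB = 2^30 bytes = 1,073,741,824 bytes
10,000,000,000,000 / 1,073,741,824 = 9,313.23 GiB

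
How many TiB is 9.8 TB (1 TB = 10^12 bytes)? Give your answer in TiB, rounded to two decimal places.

9.8 TB = 9.8 × 10^12 bytes = 9,800,000,000,000 bytes
1 TiB = 2^40 bytes = 1,099,511,627,776 bytes
9,800,000,000,000 / 1,099,511,627,776 = 8.91 TiB

8.91 TiB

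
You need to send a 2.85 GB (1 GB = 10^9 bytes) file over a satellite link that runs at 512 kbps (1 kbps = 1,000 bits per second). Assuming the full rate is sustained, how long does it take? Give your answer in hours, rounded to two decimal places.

12.37 hours

2.85 GB = 2,850,000,000 bytes = 22,800,000,000 bits
512 kbps = 512,000 bits/s
time = 22,800,000,000 / 512,000 = 44,531.2500 s
44,531.2500 s / 3600 = 12.37 hours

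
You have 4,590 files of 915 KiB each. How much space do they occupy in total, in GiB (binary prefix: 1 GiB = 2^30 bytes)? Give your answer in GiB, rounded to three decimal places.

Total = 4,590 × 915 KiB = 4,199,850 KiB
= 4,199,850 × 1,024 bytes = 4,300,646,400 bytes
1 GiB = 1,073,741,824 bytes
4,300,646,400 / 1,073,741,824 = 4.005 GiB

4.005 GiB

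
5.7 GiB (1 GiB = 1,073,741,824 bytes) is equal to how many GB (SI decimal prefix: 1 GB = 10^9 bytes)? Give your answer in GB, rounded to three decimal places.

5.7 GiB = 5.7 × 2^30 bytes = 6,120,328,396.8 bytes
1 GB = 10^9 bytes = 1,000,000,000 bytes
6,120,328,396.8 / 1,000,000,000 = 6.120 GB

6.120 GB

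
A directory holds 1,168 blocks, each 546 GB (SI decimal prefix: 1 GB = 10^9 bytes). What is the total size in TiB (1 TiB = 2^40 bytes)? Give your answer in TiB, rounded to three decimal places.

Total = 1,168 × 546 GB = 637,728 GB
= 637,728 × 1,000,000,000 bytes = 637,728,000,000,000 bytes
1 TiB = 1,099,511,627,776 bytes
637,728,000,000,000 / 1,099,511,627,776 = 580.010 TiB

580.010 TiB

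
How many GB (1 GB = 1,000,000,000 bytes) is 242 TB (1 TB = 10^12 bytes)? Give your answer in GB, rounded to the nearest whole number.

242,000 GB

242 TB = 242 × 10^12 bytes = 242,000,000,000,000 bytes
1 GB = 1,000,000,000 bytes
242,000,000,000,000 / 1,000,000,000 = 242,000 GB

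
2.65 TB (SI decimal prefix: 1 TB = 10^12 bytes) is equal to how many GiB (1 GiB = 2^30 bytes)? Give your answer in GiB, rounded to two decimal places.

2.65 TB = 2.65 × 10^12 bytes = 2,650,000,000,000 bytes
1 GiB = 2^30 bytes = 1,073,741,824 bytes
2,650,000,000,000 / 1,073,741,824 = 2,468.00 GiB

2,468.00 GiB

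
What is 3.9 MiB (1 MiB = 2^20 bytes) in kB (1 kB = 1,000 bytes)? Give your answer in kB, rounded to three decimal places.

3.9 MiB × 1,048,576 bytes/MiB = 4,089,446.4 bytes
1 kB = 10^3 bytes = 1,000 bytes
4,089,446.4 / 1,000 = 4,089.446 kB

4,089.446 kB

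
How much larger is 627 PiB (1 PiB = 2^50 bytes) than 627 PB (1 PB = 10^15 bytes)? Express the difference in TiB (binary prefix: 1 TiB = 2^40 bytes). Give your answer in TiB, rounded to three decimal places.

71,794.822 TiB

627 PiB = 627 × 1,125,899,906,842,624 = 705,939,241,590,325,248 bytes
627 PB = 627 × 1,000,000,000,000,000 = 627,000,000,000,000,000 bytes
difference = 78,939,241,590,325,248 bytes
78,939,241,590,325,248 / 1,099,511,627,776 = 71,794.822 TiB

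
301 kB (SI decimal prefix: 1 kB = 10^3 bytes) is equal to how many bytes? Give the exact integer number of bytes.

301 × 1,000 = 301,000 bytes  (1 kB = 10^3 bytes)

301,000 bytes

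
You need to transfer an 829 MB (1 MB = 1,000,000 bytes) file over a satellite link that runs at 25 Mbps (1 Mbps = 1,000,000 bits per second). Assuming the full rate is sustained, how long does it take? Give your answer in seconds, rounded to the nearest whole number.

265 seconds

829 MB = 829,000,000 bytes = 6,632,000,000 bits
25 Mbps = 25,000,000 bits/s
time = 6,632,000,000 / 25,000,000 = 265 s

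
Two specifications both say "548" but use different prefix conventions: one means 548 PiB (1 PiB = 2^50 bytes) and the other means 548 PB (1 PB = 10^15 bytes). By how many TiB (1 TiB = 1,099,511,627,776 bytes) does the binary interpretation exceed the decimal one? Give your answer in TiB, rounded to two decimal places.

62,748.90 TiB

548 PiB = 548 × 1,125,899,906,842,624 = 616,993,148,949,757,952 bytes
548 PB = 548 × 1,000,000,000,000,000 = 548,000,000,000,000,000 bytes
difference = 68,993,148,949,757,952 bytes
68,993,148,949,757,952 / 1,099,511,627,776 = 62,748.90 TiB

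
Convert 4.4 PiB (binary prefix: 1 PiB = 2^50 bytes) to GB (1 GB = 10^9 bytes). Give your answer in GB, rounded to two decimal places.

4.4 PiB = 4.4 × 2^50 bytes = 4,953,959,590,107,545.6 bytes
1 GB = 1,000,000,000 bytes
4,953,959,590,107,545.6 / 1,000,000,000 = 4,953,959.59 GB

4,953,959.59 GB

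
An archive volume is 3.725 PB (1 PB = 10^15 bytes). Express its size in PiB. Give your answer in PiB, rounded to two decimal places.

3.31 PiB

3.725 PB = 3.725 × 10^15 bytes = 3,725,000,000,000,000 bytes
1 PiB = 1,125,899,906,842,624 bytes
3,725,000,000,000,000 / 1,125,899,906,842,624 = 3.31 PiB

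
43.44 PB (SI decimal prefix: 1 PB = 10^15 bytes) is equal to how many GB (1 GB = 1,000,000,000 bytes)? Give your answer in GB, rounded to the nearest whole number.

43,440,000 GB

43.44 PB × 1,000,000,000,000,000 bytes/PB = 43,440,000,000,000,000 bytes
1 GB = 10^9 bytes = 1,000,000,000 bytes
43,440,000,000,000,000 / 1,000,000,000 = 43,440,000 GB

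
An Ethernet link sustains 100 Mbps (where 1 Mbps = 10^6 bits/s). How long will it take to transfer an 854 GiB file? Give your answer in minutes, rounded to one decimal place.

1,222.6 minutes

854 GiB = 916,975,517,696 bytes = 7,335,804,141,568 bits
100 Mbps = 100,000,000 bits/s
time = 7,335,804,141,568 / 100,000,000 = 73,358.04 s
73,358.04 s / 60 = 1,222.6 minutes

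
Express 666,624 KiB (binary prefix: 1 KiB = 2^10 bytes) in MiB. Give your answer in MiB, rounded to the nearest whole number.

651 MiB

666,624 KiB = 666,624 × 2^10 bytes = 682,622,976 bytes
1 MiB = 1,048,576 bytes
682,622,976 / 1,048,576 = 651 MiB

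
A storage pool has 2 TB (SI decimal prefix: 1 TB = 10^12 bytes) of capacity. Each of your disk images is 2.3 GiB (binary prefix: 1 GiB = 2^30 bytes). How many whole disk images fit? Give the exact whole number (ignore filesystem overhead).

809

Capacity: 2 TB = 2,000,000,000,000 bytes
Per item: 2.3 GiB = 2,469,606,195.2 bytes
⌊2,000,000,000,000 / 2,469,606,195.2⌋ = 809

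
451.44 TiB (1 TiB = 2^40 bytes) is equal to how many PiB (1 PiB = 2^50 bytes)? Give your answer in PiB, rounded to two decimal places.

0.44 PiB

451.44 TiB = 451.44 × 2^40 bytes = 496,363,529,243,197.44 bytes
1 PiB = 1,125,899,906,842,624 bytes
496,363,529,243,197.44 / 1,125,899,906,842,624 = 0.44 PiB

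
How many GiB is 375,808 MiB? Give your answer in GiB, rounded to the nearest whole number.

367 GiB

375,808 MiB × 1,048,576 bytes/MiB = 394,063,249,408 bytes
1 GiB = 2^30 bytes = 1,073,741,824 bytes
394,063,249,408 / 1,073,741,824 = 367 GiB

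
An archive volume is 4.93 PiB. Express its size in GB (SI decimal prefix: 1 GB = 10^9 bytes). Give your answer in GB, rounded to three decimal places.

5,550,686.541 GB

4.93 PiB = 4.93 × 2^50 bytes = 5,550,686,540,734,136.32 bytes
1 GB = 1,000,000,000 bytes
5,550,686,540,734,136.32 / 1,000,000,000 = 5,550,686.541 GB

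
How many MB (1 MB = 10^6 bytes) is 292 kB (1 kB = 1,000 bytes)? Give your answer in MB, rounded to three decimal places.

0.292 MB

292 kB × 1,000 bytes/kB = 292,000 bytes
1 MB = 10^6 bytes = 1,000,000 bytes
292,000 / 1,000,000 = 0.292 MB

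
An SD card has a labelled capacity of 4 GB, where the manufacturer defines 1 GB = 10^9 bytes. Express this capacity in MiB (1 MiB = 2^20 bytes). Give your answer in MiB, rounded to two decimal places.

4 GB × 1,000,000,000 bytes/GB = 4,000,000,000 bytes
1 MiB = 2^20 bytes = 1,048,576 bytes
4,000,000,000 / 1,048,576 = 3,814.70 MiB

3,814.70 MiB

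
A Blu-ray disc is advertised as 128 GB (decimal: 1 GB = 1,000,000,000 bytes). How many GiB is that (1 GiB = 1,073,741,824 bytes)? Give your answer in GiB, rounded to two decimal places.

119.21 GiB

128 GB × 1,000,000,000 bytes/GB = 128,000,000,000 bytes
1 GiB = 1,073,741,824 bytes
128,000,000,000 / 1,073,741,824 = 119.21 GiB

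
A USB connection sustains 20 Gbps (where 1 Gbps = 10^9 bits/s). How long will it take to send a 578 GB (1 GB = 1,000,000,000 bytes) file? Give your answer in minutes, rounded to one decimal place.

3.9 minutes

578 GB = 578,000,000,000 bytes = 4,624,000,000,000 bits
20 Gbps = 20,000,000,000 bits/s
time = 4,624,000,000,000 / 20,000,000,000 = 231.20 s
231.20 s / 60 = 3.9 minutes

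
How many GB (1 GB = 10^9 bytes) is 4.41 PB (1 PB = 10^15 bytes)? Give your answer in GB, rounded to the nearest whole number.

4.41 PB = 4.41 × 10^15 bytes = 4,410,000,000,000,000 bytes
1 GB = 1,000,000,000 bytes
4,410,000,000,000,000 / 1,000,000,000 = 4,410,000 GB

4,410,000 GB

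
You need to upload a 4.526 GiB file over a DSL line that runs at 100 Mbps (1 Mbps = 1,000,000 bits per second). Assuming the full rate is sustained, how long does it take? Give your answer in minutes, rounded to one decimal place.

4.526 GiB = 4,859,755,495.424 bytes = 38,878,043,963.392 bits
100 Mbps = 100,000,000 bits/s
time = 38,878,043,963.392 / 100,000,000 = 388.78 s
388.78 s / 60 = 6.5 minutes

6.5 minutes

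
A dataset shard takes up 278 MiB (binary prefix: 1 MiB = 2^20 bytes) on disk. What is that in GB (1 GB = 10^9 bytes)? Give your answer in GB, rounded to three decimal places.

0.292 GB

278 MiB = 278 × 2^20 bytes = 291,504,128 bytes
1 GB = 10^9 bytes = 1,000,000,000 bytes
291,504,128 / 1,000,000,000 = 0.292 GB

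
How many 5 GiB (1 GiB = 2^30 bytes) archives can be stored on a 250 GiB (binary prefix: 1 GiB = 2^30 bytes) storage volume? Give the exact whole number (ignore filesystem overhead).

Capacity: 250 GiB = 268,435,456,000 bytes
Per item: 5 GiB = 5,368,709,120 bytes
⌊268,435,456,000 / 5,368,709,120⌋ = 50

50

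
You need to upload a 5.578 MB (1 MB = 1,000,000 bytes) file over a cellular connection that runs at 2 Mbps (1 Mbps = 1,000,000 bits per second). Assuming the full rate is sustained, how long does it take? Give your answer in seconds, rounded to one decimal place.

5.578 MB = 5,578,000 bytes = 44,624,000 bits
2 Mbps = 2,000,000 bits/s
time = 44,624,000 / 2,000,000 = 22.3 s

22.3 seconds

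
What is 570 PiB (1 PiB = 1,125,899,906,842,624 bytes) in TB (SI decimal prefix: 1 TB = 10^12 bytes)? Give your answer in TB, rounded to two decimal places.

570 PiB × 1,125,899,906,842,624 bytes/PiB = 641,762,946,900,295,680 bytes
1 TB = 10^12 bytes = 1,000,000,000,000 bytes
641,762,946,900,295,680 / 1,000,000,000,000 = 641,762.95 TB

641,762.95 TB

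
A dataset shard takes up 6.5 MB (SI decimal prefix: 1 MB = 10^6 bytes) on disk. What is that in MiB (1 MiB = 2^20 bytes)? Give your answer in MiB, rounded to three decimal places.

6.199 MiB

6.5 MB × 1,000,000 bytes/MB = 6,500,000 bytes
1 MiB = 2^20 bytes = 1,048,576 bytes
6,500,000 / 1,048,576 = 6.199 MiB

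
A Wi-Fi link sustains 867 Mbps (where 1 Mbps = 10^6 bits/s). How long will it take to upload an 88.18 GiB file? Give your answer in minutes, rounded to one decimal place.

88.18 GiB = 94,682,554,040.32 bytes = 757,460,432,322.56 bits
867 Mbps = 867,000,000 bits/s
time = 757,460,432,322.56 / 867,000,000 = 873.66 s
873.66 s / 60 = 14.6 minutes

14.6 minutes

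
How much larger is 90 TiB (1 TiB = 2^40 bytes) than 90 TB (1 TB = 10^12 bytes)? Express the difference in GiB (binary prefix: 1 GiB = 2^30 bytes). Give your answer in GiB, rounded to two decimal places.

90 TiB = 90 × 1,099,511,627,776 = 98,956,046,499,840 bytes
90 TB = 90 × 1,000,000,000,000 = 90,000,000,000,000 bytes
difference = 8,956,046,499,840 bytes
8,956,046,499,840 / 1,073,741,824 = 8,340.97 GiB

8,340.97 GiB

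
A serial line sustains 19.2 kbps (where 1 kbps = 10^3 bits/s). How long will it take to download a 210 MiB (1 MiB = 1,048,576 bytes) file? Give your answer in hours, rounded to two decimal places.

210 MiB = 220,200,960 bytes = 1,761,607,680 bits
19.2 kbps = 19,200 bits/s
time = 1,761,607,680 / 19,200 = 91,750.4000 s
91,750.4000 s / 3600 = 25.49 hours

25.49 hours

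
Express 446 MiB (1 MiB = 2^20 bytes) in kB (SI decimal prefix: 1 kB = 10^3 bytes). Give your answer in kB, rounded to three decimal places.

446 MiB = 446 × 2^20 bytes = 467,664,896 bytes
1 kB = 10^3 bytes = 1,000 bytes
467,664,896 / 1,000 = 467,664.896 kB

467,664.896 kB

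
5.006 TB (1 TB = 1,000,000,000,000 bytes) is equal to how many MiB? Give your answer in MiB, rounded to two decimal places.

5.006 TB × 1,000,000,000,000 bytes/TB = 5,006,000,000,000 bytes
1 MiB = 1,048,576 bytes
5,006,000,000,000 / 1,048,576 = 4,774,093.63 MiB

4,774,093.63 MiB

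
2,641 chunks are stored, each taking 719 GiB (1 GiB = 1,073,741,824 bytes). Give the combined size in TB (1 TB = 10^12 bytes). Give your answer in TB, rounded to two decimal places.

2,038.91 TB

Total = 2,641 × 719 GiB = 1,898,879 GiB
= 1,898,879 × 1,073,741,824 bytes = 2,038,905,801,015,296 bytes
1 TB = 1,000,000,000,000 bytes
2,038,905,801,015,296 / 1,000,000,000,000 = 2,038.91 TB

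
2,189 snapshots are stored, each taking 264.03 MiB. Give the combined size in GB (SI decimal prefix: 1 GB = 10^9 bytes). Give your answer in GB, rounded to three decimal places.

Total = 2,189 × 264.03 MiB = 577961.67 MiB
= 577961.67 × 1,048,576 bytes = 606,036,736,081.92 bytes
1 GB = 1,000,000,000 bytes
606,036,736,081.92 / 1,000,000,000 = 606.037 GB

606.037 GB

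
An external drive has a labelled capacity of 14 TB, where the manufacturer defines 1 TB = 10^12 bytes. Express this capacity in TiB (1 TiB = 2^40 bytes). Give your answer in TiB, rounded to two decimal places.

12.73 TiB

14 TB = 14 × 10^12 bytes = 14,000,000,000,000 bytes
1 TiB = 2^40 bytes = 1,099,511,627,776 bytes
14,000,000,000,000 / 1,099,511,627,776 = 12.73 TiB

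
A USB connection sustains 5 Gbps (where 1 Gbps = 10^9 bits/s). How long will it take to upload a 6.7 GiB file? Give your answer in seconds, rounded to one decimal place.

11.5 seconds

6.7 GiB = 7,194,070,220.8 bytes = 57,552,561,766.4 bits
5 Gbps = 5,000,000,000 bits/s
time = 57,552,561,766.4 / 5,000,000,000 = 11.5 s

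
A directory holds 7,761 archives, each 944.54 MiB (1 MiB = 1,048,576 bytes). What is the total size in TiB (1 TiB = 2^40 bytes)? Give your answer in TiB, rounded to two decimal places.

6.99 TiB

Total = 7,761 × 944.54 MiB = 7330574.94 MiB
= 7330574.94 × 1,048,576 bytes = 7,686,664,948,285.44 bytes
1 TiB = 1,099,511,627,776 bytes
7,686,664,948,285.44 / 1,099,511,627,776 = 6.99 TiB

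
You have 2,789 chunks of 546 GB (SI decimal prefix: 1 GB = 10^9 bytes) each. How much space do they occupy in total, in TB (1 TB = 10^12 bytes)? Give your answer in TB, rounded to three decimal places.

1,522.794 TB

Total = 2,789 × 546 GB = 1,522,794 GB
= 1,522,794 × 1,000,000,000 bytes = 1,522,794,000,000,000 bytes
1 TB = 1,000,000,000,000 bytes
1,522,794,000,000,000 / 1,000,000,000,000 = 1,522.794 TB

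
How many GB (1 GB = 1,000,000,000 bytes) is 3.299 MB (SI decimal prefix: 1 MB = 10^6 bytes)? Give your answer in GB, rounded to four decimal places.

3.299 MB = 3.299 × 10^6 bytes = 3,299,000 bytes
1 GB = 1,000,000,000 bytes
3,299,000 / 1,000,000,000 = 0.0033 GB

0.0033 GB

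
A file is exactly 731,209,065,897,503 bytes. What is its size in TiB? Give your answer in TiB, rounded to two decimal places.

665.03 TiB

731,209,065,897,503 bytes given.
1 TiB = 2^40 bytes = 1,099,511,627,776 bytes
731,209,065,897,503 / 1,099,511,627,776 = 665.03 TiB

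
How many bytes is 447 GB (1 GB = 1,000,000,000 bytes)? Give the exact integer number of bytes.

447,000,000,000 bytes

447 × 1,000,000,000 = 447,000,000,000 bytes  (1 GB = 10^9 bytes)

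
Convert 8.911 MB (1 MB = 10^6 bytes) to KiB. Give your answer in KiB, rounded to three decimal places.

8,702.148 KiB

8.911 MB = 8.911 × 10^6 bytes = 8,911,000 bytes
1 KiB = 1,024 bytes
8,911,000 / 1,024 = 8,702.148 KiB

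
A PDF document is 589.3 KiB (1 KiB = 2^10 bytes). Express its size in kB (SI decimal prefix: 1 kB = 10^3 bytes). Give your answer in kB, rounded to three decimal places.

603.443 kB

589.3 KiB = 589.3 × 2^10 bytes = 603,443.2 bytes
1 kB = 10^3 bytes = 1,000 bytes
603,443.2 / 1,000 = 603.443 kB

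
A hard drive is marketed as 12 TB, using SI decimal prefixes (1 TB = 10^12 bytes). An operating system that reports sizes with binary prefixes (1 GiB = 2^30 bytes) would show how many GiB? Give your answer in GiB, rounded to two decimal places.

12 TB = 12 × 10^12 bytes = 12,000,000,000,000 bytes
1 GiB = 1,073,741,824 bytes
12,000,000,000,000 / 1,073,741,824 = 11,175.87 GiB

11,175.87 GiB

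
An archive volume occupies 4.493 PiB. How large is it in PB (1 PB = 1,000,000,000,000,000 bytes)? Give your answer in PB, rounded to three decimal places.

5.059 PB

4.493 PiB × 1,125,899,906,842,624 bytes/PiB = 5,058,668,281,443,909.632 bytes
1 PB = 10^15 bytes = 1,000,000,000,000,000 bytes
5,058,668,281,443,909.632 / 1,000,000,000,000,000 = 5.059 PB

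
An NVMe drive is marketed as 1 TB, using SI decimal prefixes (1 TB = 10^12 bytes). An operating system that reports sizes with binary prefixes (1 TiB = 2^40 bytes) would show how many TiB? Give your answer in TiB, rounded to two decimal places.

0.91 TiB

1 TB × 1,000,000,000,000 bytes/TB = 1,000,000,000,000 bytes
1 TiB = 2^40 bytes = 1,099,511,627,776 bytes
1,000,000,000,000 / 1,099,511,627,776 = 0.91 TiB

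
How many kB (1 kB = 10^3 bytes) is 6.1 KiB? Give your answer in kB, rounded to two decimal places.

6.25 kB

6.1 KiB × 1,024 bytes/KiB = 6,246.4 bytes
1 kB = 1,000 bytes
6,246.4 / 1,000 = 6.25 kB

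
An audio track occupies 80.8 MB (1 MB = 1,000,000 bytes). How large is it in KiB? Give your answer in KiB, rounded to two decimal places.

80.8 MB = 80.8 × 10^6 bytes = 80,800,000 bytes
1 KiB = 1,024 bytes
80,800,000 / 1,024 = 78,906.25 KiB

78,906.25 KiB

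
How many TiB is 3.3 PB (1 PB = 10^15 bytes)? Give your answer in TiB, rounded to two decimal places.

3,001.33 TiB

3.3 PB = 3.3 × 10^15 bytes = 3,300,000,000,000,000 bytes
1 TiB = 2^40 bytes = 1,099,511,627,776 bytes
3,300,000,000,000,000 / 1,099,511,627,776 = 3,001.33 TiB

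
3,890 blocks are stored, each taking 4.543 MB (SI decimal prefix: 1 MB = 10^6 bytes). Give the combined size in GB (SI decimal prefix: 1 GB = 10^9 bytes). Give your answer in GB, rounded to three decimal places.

Total = 3,890 × 4.543 MB = 17672.27 MB
= 17672.27 × 1,000,000 bytes = 17,672,270,000 bytes
1 GB = 1,000,000,000 bytes
17,672,270,000 / 1,000,000,000 = 17.672 GB

17.672 GB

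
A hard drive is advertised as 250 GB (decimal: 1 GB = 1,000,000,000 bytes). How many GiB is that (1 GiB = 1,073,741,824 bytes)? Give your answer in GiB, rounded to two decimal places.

250 GB = 250 × 10^9 bytes = 250,000,000,000 bytes
1 GiB = 1,073,741,824 bytes
250,000,000,000 / 1,073,741,824 = 232.83 GiB

232.83 GiB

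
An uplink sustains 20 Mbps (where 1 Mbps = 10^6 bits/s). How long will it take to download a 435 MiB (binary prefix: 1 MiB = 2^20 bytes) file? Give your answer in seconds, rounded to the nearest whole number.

182 seconds

435 MiB = 456,130,560 bytes = 3,649,044,480 bits
20 Mbps = 20,000,000 bits/s
time = 3,649,044,480 / 20,000,000 = 182 s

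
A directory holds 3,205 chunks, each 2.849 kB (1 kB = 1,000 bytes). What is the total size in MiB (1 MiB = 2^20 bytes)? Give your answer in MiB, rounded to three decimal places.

Total = 3,205 × 2.849 kB = 9131.045 kB
= 9131.045 × 1,000 bytes = 9,131,045 bytes
1 MiB = 1,048,576 bytes
9,131,045 / 1,048,576 = 8.708 MiB

8.708 MiB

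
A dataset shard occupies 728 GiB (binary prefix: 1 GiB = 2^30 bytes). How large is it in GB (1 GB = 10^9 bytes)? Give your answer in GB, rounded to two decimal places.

781.68 GB

728 GiB = 728 × 2^30 bytes = 781,684,047,872 bytes
1 GB = 10^9 bytes = 1,000,000,000 bytes
781,684,047,872 / 1,000,000,000 = 781.68 GB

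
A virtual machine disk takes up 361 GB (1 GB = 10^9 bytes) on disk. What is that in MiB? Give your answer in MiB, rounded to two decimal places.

361 GB = 361 × 10^9 bytes = 361,000,000,000 bytes
1 MiB = 1,048,576 bytes
361,000,000,000 / 1,048,576 = 344,276.43 MiB

344,276.43 MiB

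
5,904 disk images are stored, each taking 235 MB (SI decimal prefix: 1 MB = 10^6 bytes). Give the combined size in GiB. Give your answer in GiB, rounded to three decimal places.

1,292.154 GiB

Total = 5,904 × 235 MB = 1,387,440 MB
= 1,387,440 × 1,000,000 bytes = 1,387,440,000,000 bytes
1 GiB = 1,073,741,824 bytes
1,387,440,000,000 / 1,073,741,824 = 1,292.154 GiB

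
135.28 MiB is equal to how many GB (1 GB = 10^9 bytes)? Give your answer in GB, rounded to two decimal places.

0.14 GB

135.28 MiB = 135.28 × 2^20 bytes = 141,851,361.28 bytes
1 GB = 10^9 bytes = 1,000,000,000 bytes
141,851,361.28 / 1,000,000,000 = 0.14 GB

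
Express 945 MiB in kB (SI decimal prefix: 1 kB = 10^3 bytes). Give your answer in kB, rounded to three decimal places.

990,904.320 kB

945 MiB = 945 × 2^20 bytes = 990,904,320 bytes
1 kB = 1,000 bytes
990,904,320 / 1,000 = 990,904.320 kB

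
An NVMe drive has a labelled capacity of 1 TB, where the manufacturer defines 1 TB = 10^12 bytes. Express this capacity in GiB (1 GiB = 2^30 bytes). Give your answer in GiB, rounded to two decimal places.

931.32 GiB

1 TB = 1 × 10^12 bytes = 1,000,000,000,000 bytes
1 GiB = 1,073,741,824 bytes
1,000,000,000,000 / 1,073,741,824 = 931.32 GiB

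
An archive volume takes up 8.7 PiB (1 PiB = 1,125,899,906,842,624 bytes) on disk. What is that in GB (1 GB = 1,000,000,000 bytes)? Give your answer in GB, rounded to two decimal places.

8.7 PiB × 1,125,899,906,842,624 bytes/PiB = 9,795,329,189,530,828.8 bytes
1 GB = 10^9 bytes = 1,000,000,000 bytes
9,795,329,189,530,828.8 / 1,000,000,000 = 9,795,329.19 GB

9,795,329.19 GB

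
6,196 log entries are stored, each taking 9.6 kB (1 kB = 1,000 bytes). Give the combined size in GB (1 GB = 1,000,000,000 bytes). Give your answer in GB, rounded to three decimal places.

Total = 6,196 × 9.6 kB = 59481.6 kB
= 59481.6 × 1,000 bytes = 59,481,600 bytes
1 GB = 1,000,000,000 bytes
59,481,600 / 1,000,000,000 = 0.059 GB

0.059 GB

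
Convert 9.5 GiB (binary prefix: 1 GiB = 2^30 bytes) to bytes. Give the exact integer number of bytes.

9.5 × 1,073,741,824 = 10,200,547,328 bytes

10,200,547,328 bytes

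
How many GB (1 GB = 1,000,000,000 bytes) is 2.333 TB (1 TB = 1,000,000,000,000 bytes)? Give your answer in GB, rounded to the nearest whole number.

2,333 GB

2.333 TB × 1,000,000,000,000 bytes/TB = 2,333,000,000,000 bytes
1 GB = 10^9 bytes = 1,000,000,000 bytes
2,333,000,000,000 / 1,000,000,000 = 2,333 GB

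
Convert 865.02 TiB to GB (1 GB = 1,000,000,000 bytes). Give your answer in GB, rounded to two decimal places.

951,099.55 GB

865.02 TiB × 1,099,511,627,776 bytes/TiB = 951,099,548,258,795.52 bytes
1 GB = 10^9 bytes = 1,000,000,000 bytes
951,099,548,258,795.52 / 1,000,000,000 = 951,099.55 GB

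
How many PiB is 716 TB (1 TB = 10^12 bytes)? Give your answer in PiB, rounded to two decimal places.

0.64 PiB

716 TB = 716 × 10^12 bytes = 716,000,000,000,000 bytes
1 PiB = 2^50 bytes = 1,125,899,906,842,624 bytes
716,000,000,000,000 / 1,125,899,906,842,624 = 0.64 PiB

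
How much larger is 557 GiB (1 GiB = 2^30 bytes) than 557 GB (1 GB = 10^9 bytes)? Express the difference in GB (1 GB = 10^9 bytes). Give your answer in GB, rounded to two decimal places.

41.07 GB

557 GiB = 557 × 1,073,741,824 = 598,074,195,968 bytes
557 GB = 557 × 1,000,000,000 = 557,000,000,000 bytes
difference = 41,074,195,968 bytes
41,074,195,968 / 1,000,000,000 = 41.07 GB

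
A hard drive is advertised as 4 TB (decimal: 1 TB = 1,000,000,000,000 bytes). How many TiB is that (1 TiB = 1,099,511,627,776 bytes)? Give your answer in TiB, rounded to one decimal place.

3.6 TiB

4 TB = 4 × 10^12 bytes = 4,000,000,000,000 bytes
1 TiB = 2^40 bytes = 1,099,511,627,776 bytes
4,000,000,000,000 / 1,099,511,627,776 = 3.6 TiB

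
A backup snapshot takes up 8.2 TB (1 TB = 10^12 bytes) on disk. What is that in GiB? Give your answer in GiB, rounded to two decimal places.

7,636.85 GiB

8.2 TB × 1,000,000,000,000 bytes/TB = 8,200,000,000,000 bytes
1 GiB = 2^30 bytes = 1,073,741,824 bytes
8,200,000,000,000 / 1,073,741,824 = 7,636.85 GiB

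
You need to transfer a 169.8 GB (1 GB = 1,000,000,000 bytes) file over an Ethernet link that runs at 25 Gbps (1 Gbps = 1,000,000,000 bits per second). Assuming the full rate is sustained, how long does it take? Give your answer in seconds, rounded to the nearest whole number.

169.8 GB = 169,800,000,000 bytes = 1,358,400,000,000 bits
25 Gbps = 25,000,000,000 bits/s
time = 1,358,400,000,000 / 25,000,000,000 = 54 s

54 seconds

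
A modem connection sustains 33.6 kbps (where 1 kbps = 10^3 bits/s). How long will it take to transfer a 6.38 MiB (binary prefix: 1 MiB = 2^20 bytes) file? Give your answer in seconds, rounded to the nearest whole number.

6.38 MiB = 6,689,914.88 bytes = 53,519,319.04 bits
33.6 kbps = 33,600 bits/s
time = 53,519,319.04 / 33,600 = 1,593 s

1,593 seconds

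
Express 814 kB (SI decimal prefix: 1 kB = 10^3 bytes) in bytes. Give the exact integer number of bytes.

814 × 1,000 = 814,000 bytes  (1 kB = 10^3 bytes)

814,000 bytes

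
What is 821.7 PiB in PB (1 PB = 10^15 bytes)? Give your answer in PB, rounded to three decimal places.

821.7 PiB = 821.7 × 2^50 bytes = 925,151,953,452,584,140.8 bytes
1 PB = 10^15 bytes = 1,000,000,000,000,000 bytes
925,151,953,452,584,140.8 / 1,000,000,000,000,000 = 925.152 PB

925.152 PB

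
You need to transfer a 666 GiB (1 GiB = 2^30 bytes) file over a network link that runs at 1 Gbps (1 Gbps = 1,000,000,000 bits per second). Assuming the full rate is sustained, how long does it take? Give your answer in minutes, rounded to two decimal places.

95.35 minutes

666 GiB = 715,112,054,784 bytes = 5,720,896,438,272 bits
1 Gbps = 1,000,000,000 bits/s
time = 5,720,896,438,272 / 1,000,000,000 = 5,720.896 s
5,720.896 s / 60 = 95.35 minutes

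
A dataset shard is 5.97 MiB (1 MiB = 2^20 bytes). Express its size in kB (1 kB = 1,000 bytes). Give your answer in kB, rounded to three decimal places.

6,259.999 kB

5.97 MiB × 1,048,576 bytes/MiB = 6,259,998.72 bytes
1 kB = 10^3 bytes = 1,000 bytes
6,259,998.72 / 1,000 = 6,259.999 kB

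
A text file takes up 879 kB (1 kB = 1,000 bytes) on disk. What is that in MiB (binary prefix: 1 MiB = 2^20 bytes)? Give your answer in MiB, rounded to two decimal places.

0.84 MiB

879 kB × 1,000 bytes/kB = 879,000 bytes
1 MiB = 1,048,576 bytes
879,000 / 1,048,576 = 0.84 MiB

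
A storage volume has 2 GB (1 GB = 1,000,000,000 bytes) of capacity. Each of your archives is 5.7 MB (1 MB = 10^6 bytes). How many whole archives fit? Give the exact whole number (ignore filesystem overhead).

350

Capacity: 2 GB = 2,000,000,000 bytes
Per item: 5.7 MB = 5,700,000 bytes
⌊2,000,000,000 / 5,700,000⌋ = 350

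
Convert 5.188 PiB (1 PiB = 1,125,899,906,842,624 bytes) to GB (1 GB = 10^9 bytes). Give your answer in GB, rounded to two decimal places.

5,841,168.72 GB

5.188 PiB = 5.188 × 2^50 bytes = 5,841,168,716,699,533.312 bytes
1 GB = 10^9 bytes = 1,000,000,000 bytes
5,841,168,716,699,533.312 / 1,000,000,000 = 5,841,168.72 GB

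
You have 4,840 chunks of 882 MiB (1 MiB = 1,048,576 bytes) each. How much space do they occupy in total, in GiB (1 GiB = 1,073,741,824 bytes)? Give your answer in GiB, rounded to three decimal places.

Total = 4,840 × 882 MiB = 4,268,880 MiB
= 4,268,880 × 1,048,576 bytes = 4,476,245,114,880 bytes
1 GiB = 1,073,741,824 bytes
4,476,245,114,880 / 1,073,741,824 = 4,168.828 GiB

4,168.828 GiB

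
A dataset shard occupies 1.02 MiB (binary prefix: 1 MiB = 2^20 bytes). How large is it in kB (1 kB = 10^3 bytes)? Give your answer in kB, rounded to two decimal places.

1,069.55 kB

1.02 MiB = 1.02 × 2^20 bytes = 1,069,547.52 bytes
1 kB = 1,000 bytes
1,069,547.52 / 1,000 = 1,069.55 kB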